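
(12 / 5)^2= 144 / 25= 5.76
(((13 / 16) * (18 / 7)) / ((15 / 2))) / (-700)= -39 / 98000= -0.00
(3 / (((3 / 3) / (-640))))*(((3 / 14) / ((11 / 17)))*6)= -293760 / 77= -3815.06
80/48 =5/3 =1.67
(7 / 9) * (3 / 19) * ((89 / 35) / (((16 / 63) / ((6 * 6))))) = 16821 / 380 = 44.27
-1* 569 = -569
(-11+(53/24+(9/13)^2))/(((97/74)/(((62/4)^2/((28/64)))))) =-1198804255/344253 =-3482.33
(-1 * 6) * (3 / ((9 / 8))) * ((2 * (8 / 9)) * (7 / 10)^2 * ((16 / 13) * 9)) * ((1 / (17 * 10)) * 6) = -150528 / 27625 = -5.45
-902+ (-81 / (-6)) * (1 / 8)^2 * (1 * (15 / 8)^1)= -923243 / 1024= -901.60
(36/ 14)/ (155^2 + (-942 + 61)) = 9/ 81004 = 0.00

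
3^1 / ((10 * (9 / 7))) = 7 / 30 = 0.23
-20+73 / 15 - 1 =-242 / 15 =-16.13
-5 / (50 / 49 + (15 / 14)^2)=-196 / 85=-2.31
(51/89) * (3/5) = 153/445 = 0.34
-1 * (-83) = 83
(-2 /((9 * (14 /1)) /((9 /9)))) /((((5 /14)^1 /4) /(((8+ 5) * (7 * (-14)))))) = 10192 /45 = 226.49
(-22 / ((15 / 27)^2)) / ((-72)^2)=-11 / 800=-0.01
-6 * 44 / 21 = -88 / 7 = -12.57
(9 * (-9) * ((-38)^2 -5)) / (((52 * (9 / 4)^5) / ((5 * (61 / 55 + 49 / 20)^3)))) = -3790343268 / 432575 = -8762.28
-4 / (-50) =2 / 25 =0.08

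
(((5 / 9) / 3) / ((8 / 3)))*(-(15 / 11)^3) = -1875 / 10648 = -0.18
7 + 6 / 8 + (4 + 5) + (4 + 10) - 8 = 22.75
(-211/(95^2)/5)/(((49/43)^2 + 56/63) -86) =3511251/62936965625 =0.00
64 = 64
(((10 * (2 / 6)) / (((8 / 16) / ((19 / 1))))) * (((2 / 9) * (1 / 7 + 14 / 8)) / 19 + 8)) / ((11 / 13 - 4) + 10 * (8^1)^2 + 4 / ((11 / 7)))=27463150 / 17280837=1.59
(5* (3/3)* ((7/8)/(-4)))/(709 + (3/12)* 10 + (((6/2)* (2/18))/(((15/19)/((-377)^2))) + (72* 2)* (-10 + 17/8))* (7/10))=-7875/301857952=-0.00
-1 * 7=-7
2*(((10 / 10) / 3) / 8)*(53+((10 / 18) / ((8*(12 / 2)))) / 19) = 435029 / 98496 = 4.42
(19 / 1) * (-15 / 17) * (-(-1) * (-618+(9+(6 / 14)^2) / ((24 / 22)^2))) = 68180835 / 6664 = 10231.22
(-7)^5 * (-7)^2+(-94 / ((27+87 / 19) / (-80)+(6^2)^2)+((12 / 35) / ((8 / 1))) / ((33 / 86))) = -15610013878016 / 18954705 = -823542.96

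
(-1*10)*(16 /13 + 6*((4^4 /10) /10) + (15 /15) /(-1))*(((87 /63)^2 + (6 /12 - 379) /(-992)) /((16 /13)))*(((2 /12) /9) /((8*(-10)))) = 1127340503 /16798924800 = 0.07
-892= -892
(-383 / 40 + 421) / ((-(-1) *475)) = 0.87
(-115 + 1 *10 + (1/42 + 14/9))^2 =169806961/15876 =10695.83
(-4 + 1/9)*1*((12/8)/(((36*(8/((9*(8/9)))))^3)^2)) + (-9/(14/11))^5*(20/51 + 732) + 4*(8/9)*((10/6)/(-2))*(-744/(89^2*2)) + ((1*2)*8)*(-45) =-54687865049965789828741699/4222672011744141312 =-12951009.43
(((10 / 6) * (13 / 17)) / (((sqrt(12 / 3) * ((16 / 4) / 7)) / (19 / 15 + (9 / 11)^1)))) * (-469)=-1090.43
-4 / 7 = -0.57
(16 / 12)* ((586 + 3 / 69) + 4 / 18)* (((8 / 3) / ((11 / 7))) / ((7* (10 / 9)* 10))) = 970856 / 56925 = 17.06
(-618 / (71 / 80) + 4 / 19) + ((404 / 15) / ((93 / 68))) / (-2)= -1328540884 / 1881855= -705.97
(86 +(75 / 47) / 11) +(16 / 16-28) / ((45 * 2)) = 443819 / 5170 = 85.85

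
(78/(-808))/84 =-13/11312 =-0.00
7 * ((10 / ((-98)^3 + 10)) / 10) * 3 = -21 / 941182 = -0.00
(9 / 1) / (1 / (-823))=-7407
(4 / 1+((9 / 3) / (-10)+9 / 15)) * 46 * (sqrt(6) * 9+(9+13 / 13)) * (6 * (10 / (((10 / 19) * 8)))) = 56373 / 2+507357 * sqrt(6) / 20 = 90324.79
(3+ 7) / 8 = 5 / 4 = 1.25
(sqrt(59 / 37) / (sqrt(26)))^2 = 59 / 962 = 0.06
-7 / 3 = -2.33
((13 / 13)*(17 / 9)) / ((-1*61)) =-0.03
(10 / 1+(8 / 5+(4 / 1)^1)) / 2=39 / 5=7.80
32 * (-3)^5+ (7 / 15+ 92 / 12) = -116518 / 15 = -7767.87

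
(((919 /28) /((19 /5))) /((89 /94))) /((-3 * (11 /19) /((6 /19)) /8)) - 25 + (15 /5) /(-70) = -49884753 /1302070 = -38.31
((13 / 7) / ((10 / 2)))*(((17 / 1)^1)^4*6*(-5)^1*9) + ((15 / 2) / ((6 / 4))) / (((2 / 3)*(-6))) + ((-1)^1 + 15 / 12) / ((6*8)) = -11257296137 / 1344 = -8375964.39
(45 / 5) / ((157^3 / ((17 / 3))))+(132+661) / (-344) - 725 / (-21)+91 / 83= 77302633162997 / 2320356883656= 33.31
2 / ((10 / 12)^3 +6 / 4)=432 / 449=0.96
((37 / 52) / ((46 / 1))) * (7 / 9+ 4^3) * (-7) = -150997 / 21528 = -7.01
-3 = -3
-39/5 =-7.80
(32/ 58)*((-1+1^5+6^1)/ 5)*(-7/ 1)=-672/ 145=-4.63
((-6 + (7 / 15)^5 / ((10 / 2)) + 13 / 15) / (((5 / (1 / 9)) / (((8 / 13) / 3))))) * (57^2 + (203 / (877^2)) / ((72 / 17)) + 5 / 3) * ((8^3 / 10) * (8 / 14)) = -39446983689611995136 / 17740741531640625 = -2223.53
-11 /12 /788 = -11 /9456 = -0.00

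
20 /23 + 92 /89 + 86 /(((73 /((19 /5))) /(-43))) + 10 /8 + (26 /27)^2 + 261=158134562891 /2178703980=72.58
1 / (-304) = -1 / 304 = -0.00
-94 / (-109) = 94 / 109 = 0.86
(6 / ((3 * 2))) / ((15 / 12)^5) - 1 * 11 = -33351 / 3125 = -10.67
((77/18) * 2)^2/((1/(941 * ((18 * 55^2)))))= 33754093450/9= 3750454827.78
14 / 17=0.82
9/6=3/2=1.50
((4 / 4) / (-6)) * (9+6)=-5 / 2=-2.50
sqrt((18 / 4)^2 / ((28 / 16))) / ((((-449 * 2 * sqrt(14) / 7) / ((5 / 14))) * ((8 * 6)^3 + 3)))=-3 * sqrt(2) / 185386712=-0.00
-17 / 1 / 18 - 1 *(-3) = 37 / 18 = 2.06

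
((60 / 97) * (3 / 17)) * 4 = 720 / 1649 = 0.44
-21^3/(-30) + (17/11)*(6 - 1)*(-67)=-22993/110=-209.03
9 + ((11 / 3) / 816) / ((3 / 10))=33103 / 3672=9.01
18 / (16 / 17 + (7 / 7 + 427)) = 153 / 3646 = 0.04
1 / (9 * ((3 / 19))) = 19 / 27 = 0.70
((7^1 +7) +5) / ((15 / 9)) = 57 / 5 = 11.40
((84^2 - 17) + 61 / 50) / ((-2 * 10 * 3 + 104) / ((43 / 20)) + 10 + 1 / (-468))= 3541934682 / 15325925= 231.11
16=16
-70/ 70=-1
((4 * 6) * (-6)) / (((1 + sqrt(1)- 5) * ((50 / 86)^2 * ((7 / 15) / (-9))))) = -2396304 / 875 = -2738.63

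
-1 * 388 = -388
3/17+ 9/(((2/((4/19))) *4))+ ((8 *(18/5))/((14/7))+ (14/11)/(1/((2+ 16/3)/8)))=77423/4845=15.98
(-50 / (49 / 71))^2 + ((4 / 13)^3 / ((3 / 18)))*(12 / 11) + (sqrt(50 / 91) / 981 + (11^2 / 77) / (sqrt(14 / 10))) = 5*sqrt(182) / 89271 + 11*sqrt(35) / 49 + 304575681308 / 58024967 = 5250.37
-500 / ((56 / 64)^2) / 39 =-32000 / 1911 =-16.75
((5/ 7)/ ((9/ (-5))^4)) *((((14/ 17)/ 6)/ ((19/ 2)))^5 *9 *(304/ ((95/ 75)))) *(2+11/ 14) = 17836000000/ 69199650997043769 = 0.00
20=20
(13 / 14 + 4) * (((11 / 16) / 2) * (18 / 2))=6831 / 448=15.25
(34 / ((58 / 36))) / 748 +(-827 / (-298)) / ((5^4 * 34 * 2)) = 114248813 / 4040135000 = 0.03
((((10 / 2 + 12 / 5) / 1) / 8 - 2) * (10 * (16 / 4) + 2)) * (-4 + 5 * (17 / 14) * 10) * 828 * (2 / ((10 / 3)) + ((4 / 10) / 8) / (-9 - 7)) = -2024808381 / 1600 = -1265505.24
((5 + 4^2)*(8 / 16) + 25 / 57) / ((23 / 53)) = 66091 / 2622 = 25.21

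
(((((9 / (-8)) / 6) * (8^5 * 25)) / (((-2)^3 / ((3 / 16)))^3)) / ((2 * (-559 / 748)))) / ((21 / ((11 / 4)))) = -1388475 / 8013824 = -0.17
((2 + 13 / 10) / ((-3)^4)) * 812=4466 / 135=33.08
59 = 59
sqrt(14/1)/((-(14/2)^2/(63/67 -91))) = 6.88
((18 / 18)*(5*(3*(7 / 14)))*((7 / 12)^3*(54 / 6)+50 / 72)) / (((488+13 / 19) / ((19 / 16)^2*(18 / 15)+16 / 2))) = 168417653 / 456376320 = 0.37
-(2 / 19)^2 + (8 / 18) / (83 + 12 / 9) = -1592 / 273999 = -0.01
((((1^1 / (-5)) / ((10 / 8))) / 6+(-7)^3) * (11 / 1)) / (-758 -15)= 4.88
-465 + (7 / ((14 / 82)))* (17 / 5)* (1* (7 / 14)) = -3953 / 10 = -395.30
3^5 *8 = 1944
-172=-172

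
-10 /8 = -5 /4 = -1.25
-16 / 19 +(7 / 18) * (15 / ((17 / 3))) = 121 / 646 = 0.19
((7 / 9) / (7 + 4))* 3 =7 / 33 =0.21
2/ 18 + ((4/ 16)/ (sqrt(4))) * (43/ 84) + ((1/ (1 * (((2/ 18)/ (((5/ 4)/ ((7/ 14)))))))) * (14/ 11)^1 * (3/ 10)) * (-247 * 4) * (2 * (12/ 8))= -564673685/ 22176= -25463.28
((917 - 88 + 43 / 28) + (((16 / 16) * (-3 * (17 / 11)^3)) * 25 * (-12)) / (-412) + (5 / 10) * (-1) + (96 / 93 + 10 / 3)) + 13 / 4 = 829.59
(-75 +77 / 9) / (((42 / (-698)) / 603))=13983034 / 21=665858.76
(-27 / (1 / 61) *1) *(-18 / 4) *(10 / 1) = 74115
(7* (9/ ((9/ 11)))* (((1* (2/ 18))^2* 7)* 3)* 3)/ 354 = 539/ 3186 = 0.17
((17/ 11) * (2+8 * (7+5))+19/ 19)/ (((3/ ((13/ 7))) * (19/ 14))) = 14534/ 209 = 69.54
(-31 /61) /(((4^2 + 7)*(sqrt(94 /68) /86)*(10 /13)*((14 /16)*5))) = -138632*sqrt(1598) /11539675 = -0.48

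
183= 183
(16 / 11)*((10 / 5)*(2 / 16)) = 4 / 11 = 0.36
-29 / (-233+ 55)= 29 / 178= 0.16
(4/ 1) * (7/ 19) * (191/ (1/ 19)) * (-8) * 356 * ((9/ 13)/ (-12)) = 11423328/ 13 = 878717.54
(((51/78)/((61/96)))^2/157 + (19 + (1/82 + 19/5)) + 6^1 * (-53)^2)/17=40185701459377/40479010130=992.75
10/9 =1.11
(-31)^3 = -29791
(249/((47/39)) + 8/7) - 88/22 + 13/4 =272425/1316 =207.01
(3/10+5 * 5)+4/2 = 273/10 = 27.30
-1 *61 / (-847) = 61 / 847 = 0.07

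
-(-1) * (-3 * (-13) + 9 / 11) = 438 / 11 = 39.82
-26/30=-0.87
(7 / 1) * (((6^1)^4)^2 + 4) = 11757340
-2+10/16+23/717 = -7703/5736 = -1.34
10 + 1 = 11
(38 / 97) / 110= 19 / 5335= 0.00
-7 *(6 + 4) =-70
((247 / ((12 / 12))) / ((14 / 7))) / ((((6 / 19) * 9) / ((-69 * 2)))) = -107939 / 18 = -5996.61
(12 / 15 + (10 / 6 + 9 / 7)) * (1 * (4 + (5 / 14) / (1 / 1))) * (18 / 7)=42.04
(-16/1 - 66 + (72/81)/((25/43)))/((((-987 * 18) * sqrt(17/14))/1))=0.00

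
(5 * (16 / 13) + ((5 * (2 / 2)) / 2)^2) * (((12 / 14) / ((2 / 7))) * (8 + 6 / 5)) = 8901 / 26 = 342.35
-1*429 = -429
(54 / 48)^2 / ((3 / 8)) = 27 / 8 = 3.38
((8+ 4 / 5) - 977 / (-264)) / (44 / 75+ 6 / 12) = 82505 / 7172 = 11.50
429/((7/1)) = 429/7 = 61.29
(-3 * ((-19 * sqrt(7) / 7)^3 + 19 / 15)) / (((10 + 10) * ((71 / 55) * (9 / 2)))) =-209 / 6390 + 75449 * sqrt(7) / 20874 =9.53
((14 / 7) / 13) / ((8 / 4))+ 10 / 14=72 / 91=0.79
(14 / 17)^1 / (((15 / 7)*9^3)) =98 / 185895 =0.00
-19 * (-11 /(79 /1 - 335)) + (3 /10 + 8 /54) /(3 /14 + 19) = -7373003 /9296640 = -0.79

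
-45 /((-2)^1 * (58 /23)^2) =3.54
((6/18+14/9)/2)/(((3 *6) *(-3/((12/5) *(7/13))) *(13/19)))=-2261/68445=-0.03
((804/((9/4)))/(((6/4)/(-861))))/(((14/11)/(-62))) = 29975264/3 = 9991754.67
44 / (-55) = -4 / 5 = -0.80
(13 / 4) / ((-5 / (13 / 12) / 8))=-169 / 30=-5.63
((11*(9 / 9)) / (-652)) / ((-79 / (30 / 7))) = 165 / 180278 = 0.00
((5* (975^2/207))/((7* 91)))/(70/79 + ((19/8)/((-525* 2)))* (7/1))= 3851250000/92976373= 41.42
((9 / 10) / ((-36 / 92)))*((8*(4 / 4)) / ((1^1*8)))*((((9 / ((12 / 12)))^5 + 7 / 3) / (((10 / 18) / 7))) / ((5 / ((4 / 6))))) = -28521794 / 125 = -228174.35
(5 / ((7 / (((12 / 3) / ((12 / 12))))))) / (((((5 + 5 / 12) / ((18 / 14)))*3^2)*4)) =0.02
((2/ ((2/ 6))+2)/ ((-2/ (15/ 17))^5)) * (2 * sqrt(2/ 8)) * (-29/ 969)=7340625/ 1834455244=0.00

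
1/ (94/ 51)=51/ 94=0.54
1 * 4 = 4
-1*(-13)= 13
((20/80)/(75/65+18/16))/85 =26/20145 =0.00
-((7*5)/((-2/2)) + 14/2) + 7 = 35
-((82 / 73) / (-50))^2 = -1681 / 3330625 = -0.00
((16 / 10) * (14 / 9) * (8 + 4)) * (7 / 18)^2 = 5488 / 1215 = 4.52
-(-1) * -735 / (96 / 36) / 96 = -2.87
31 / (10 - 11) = -31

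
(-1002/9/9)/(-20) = 167/270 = 0.62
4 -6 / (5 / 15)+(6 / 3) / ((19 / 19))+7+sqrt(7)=-5+sqrt(7)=-2.35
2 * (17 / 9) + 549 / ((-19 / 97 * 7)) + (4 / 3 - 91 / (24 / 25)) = -4692997 / 9576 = -490.08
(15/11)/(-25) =-3/55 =-0.05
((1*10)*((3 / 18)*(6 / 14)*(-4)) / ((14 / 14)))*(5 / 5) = -20 / 7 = -2.86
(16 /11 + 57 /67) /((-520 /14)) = -11893 /191620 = -0.06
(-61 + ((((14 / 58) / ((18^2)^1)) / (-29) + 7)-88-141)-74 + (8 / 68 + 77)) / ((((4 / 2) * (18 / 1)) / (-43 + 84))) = -53155638631 / 166760208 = -318.75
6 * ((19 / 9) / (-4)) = -19 / 6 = -3.17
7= 7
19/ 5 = 3.80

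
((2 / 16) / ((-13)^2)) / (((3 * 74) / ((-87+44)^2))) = 1849 / 300144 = 0.01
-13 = -13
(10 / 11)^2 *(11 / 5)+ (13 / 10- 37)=-3727 / 110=-33.88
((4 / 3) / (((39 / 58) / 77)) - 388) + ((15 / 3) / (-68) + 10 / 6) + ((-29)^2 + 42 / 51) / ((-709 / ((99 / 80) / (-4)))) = -233.36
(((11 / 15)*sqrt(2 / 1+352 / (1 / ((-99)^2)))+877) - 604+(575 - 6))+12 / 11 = 9274 / 11+11*sqrt(3449954) / 15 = 2205.19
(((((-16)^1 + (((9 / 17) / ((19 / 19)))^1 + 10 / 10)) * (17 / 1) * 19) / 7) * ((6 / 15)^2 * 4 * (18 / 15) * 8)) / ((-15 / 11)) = 13161984 / 4375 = 3008.45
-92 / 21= -4.38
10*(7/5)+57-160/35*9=209/7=29.86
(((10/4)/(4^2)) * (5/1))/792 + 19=481561/25344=19.00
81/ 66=1.23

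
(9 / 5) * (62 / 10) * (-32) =-8928 / 25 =-357.12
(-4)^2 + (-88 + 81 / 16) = -1071 / 16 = -66.94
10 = 10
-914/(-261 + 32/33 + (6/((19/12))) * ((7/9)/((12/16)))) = 191026/53525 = 3.57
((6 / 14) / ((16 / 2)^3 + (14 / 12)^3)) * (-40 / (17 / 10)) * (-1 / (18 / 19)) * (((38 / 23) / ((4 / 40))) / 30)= 693120 / 60725819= 0.01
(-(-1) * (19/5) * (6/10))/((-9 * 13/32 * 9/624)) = -9728/225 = -43.24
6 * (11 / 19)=66 / 19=3.47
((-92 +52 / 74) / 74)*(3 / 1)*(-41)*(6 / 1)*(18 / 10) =11218338 / 6845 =1638.91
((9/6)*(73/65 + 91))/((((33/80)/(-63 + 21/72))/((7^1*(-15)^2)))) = -4731268500/143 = -33085793.71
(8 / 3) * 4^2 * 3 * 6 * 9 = 6912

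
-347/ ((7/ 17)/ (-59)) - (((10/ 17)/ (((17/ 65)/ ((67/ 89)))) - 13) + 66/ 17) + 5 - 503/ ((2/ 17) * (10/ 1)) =177544409123/ 3600940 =49305.02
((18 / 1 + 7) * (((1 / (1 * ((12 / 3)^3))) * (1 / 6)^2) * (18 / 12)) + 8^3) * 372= 24380167 / 128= 190470.05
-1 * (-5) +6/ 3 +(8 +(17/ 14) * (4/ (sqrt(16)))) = 227/ 14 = 16.21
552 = 552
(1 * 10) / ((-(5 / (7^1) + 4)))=-70 / 33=-2.12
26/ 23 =1.13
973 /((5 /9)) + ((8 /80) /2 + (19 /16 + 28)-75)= 136451 /80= 1705.64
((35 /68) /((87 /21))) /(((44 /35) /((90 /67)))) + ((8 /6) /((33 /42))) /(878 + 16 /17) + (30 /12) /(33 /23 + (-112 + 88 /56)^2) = 30196441734447863 /223862996770458144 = 0.13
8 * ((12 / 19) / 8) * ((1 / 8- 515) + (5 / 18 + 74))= -31723 / 114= -278.27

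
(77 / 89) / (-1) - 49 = -4438 / 89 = -49.87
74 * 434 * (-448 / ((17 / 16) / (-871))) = 11794748355.76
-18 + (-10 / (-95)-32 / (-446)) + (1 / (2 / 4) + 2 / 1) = -58568 / 4237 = -13.82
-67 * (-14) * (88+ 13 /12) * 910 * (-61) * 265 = -3687547757075 /3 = -1229182585691.67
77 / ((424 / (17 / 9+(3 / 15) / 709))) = 2320549 / 6763860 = 0.34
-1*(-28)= 28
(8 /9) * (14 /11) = 112 /99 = 1.13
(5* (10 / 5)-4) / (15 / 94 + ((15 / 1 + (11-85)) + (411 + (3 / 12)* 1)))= 1128 / 66253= 0.02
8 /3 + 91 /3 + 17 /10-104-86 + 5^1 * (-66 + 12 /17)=-81901 /170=-481.77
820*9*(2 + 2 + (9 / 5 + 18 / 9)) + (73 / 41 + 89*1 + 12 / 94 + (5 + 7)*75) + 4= 112843016 / 1927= 58558.91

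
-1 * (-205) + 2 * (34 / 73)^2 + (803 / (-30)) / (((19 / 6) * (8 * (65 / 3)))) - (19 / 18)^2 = 4355762270209 / 21323460600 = 204.27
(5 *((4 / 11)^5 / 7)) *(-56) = -40960 / 161051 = -0.25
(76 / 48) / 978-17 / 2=-8.50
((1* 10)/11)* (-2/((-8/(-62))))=-155/11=-14.09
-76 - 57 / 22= -1729 / 22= -78.59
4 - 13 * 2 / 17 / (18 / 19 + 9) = 12358 / 3213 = 3.85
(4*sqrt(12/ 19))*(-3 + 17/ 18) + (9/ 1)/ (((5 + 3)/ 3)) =27/ 8 - 148*sqrt(57)/ 171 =-3.16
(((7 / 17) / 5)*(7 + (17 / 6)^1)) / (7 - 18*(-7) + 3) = 413 / 69360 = 0.01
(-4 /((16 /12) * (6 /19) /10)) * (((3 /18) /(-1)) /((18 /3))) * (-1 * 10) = -475 /18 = -26.39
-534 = -534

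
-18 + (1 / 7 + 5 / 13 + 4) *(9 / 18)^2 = -16.87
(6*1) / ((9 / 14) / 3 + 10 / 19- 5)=-1596 / 1133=-1.41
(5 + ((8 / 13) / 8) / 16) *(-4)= -1041 / 52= -20.02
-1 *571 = -571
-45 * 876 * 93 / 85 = -733212 / 17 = -43130.12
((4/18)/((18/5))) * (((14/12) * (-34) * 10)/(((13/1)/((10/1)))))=-59500/3159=-18.84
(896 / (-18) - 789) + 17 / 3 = -7498 / 9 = -833.11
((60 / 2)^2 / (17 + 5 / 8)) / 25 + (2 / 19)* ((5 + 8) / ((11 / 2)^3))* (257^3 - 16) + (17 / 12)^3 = 286760341741367 / 2053871424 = 139619.42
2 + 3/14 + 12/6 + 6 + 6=227/14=16.21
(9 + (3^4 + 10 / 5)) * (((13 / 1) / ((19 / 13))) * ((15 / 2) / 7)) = 116610 / 133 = 876.77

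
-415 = -415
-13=-13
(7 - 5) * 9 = 18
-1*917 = -917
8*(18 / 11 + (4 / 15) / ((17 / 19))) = 43408 / 2805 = 15.48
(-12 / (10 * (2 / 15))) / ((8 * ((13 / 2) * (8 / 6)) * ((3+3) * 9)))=-1 / 416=-0.00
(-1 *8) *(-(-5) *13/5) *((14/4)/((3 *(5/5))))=-364/3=-121.33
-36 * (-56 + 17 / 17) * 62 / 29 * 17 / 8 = 260865 / 29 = 8995.34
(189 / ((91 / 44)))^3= 1676676672 / 2197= 763166.44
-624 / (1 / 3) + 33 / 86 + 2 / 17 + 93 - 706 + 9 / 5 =-18148527 / 7310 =-2482.70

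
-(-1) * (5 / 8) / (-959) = -5 / 7672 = -0.00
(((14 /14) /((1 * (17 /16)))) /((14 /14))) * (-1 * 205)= -3280 /17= -192.94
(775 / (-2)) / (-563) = 775 / 1126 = 0.69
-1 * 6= -6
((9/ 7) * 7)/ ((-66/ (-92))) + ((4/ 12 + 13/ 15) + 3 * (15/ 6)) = 2337/ 110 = 21.25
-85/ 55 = -17/ 11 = -1.55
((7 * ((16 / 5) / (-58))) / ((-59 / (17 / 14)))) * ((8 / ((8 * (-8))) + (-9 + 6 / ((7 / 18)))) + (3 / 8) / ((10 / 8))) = 31433 / 598850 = 0.05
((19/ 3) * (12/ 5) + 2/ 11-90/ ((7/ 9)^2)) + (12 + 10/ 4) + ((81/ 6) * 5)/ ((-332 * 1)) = -213121709/ 1789480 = -119.10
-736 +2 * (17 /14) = -5135 /7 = -733.57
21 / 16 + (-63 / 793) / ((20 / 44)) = 72177 / 63440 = 1.14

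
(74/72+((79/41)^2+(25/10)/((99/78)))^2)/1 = 410100482093/12309014916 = 33.32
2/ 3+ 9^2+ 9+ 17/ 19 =5219/ 57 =91.56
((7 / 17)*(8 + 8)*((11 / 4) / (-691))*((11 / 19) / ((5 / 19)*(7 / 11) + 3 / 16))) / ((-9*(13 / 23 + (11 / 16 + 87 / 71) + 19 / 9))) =202335232 / 195420801335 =0.00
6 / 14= 3 / 7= 0.43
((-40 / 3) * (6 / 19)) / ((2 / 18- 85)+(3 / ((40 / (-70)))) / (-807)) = 774720 / 15618019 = 0.05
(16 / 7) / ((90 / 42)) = 16 / 15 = 1.07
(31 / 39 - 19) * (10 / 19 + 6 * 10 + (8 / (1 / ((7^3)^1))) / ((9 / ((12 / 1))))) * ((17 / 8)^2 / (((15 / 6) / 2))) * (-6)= 2174952443 / 1482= 1467579.25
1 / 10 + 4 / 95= 27 / 190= 0.14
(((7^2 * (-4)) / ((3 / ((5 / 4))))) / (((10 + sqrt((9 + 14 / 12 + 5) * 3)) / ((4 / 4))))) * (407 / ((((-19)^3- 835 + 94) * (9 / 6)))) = 19943 / 37278- 19943 * sqrt(182) / 745560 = 0.17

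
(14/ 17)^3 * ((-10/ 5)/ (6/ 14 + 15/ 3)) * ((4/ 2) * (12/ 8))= -57624/ 93347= -0.62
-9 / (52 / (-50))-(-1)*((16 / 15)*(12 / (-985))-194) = -23735239 / 128050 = -185.36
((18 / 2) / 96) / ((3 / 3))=3 / 32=0.09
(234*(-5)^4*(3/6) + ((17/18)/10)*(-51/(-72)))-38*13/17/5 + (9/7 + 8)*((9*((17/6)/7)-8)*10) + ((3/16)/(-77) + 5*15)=2881317581893/39584160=72789.66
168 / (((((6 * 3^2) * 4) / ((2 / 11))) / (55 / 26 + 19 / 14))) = 632 / 1287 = 0.49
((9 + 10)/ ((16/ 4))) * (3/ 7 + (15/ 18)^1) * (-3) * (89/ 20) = -89623/ 1120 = -80.02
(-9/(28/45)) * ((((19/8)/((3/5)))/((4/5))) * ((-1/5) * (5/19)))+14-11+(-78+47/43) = -2702363/38528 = -70.14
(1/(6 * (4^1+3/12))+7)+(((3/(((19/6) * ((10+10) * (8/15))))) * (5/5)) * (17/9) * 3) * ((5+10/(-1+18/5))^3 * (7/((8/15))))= 1247993874961/272498304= 4579.82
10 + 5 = 15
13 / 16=0.81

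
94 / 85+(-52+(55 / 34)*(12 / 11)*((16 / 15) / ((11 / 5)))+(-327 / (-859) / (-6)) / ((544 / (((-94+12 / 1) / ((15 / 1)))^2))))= -50.04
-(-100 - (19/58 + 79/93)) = 545749/5394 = 101.18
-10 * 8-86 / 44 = -1803 / 22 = -81.95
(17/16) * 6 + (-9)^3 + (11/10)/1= -28861/40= -721.52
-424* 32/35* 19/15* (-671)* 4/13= 691913728/6825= 101379.30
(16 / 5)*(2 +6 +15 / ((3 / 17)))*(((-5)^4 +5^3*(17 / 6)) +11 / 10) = 7293184 / 25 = 291727.36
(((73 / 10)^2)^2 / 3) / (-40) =-28398241 / 1200000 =-23.67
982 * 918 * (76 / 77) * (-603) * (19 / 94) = -392472000216 / 3619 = -108447637.53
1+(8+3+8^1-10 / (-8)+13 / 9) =817 / 36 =22.69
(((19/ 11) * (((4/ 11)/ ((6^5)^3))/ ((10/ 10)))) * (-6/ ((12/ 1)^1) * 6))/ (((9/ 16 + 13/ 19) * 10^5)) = -361/ 11230319378995200000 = -0.00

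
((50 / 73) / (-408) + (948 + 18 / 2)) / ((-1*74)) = -14251619 / 1102008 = -12.93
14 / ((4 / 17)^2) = 2023 / 8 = 252.88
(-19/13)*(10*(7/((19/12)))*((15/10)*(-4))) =5040/13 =387.69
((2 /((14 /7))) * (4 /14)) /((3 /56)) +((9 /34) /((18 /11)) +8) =2753 /204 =13.50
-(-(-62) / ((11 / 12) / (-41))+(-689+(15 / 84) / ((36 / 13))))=38386949 / 11088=3462.03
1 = 1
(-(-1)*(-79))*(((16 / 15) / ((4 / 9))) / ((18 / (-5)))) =158 / 3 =52.67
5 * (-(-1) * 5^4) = 3125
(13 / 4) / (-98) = -13 / 392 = -0.03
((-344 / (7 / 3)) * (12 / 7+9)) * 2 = -154800 / 49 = -3159.18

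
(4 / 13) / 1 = 4 / 13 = 0.31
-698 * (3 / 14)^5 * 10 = -424035 / 134456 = -3.15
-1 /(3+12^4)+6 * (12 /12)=124433 /20739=6.00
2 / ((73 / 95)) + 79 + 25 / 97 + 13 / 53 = 30813715 / 375293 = 82.11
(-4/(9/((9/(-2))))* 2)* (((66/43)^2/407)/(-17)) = -1584/1163021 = -0.00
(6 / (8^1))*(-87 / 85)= -261 / 340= -0.77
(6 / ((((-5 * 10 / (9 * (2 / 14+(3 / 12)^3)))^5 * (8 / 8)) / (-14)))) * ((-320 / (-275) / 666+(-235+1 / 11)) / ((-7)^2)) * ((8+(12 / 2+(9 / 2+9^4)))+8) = -10064847089911360778181 / 200836458217472000000000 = -0.05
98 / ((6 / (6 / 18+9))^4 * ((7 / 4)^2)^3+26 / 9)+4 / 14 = 413813938 / 32181359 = 12.86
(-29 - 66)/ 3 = -95/ 3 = -31.67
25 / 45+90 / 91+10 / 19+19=327884 / 15561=21.07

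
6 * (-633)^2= 2404134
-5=-5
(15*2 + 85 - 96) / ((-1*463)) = -19 / 463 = -0.04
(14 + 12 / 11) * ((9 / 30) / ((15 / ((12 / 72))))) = 83 / 1650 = 0.05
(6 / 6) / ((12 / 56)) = 14 / 3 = 4.67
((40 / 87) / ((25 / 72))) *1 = 192 / 145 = 1.32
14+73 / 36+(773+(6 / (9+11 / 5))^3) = 155917015 / 197568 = 789.18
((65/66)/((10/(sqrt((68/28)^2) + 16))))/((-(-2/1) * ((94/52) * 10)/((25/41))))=36335/1187032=0.03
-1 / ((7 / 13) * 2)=-13 / 14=-0.93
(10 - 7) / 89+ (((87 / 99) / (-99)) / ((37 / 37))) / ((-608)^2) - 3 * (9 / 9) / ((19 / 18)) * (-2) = 614588246507 / 107484613632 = 5.72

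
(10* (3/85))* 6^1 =36/17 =2.12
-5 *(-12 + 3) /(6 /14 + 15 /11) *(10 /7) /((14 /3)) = 2475 /322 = 7.69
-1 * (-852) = 852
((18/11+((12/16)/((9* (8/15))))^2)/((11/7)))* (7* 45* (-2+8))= 123746805/61952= 1997.46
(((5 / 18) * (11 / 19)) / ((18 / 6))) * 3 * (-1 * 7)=-385 / 342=-1.13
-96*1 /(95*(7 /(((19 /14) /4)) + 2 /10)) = -96 /1979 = -0.05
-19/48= -0.40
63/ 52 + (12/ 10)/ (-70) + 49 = 456769/ 9100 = 50.19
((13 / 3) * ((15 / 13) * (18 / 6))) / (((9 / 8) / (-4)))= -160 / 3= -53.33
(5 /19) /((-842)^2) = 5 /13470316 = 0.00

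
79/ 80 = 0.99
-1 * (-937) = 937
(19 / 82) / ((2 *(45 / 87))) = 551 / 2460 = 0.22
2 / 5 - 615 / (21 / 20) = -20486 / 35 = -585.31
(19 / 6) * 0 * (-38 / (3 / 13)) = 0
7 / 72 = 0.10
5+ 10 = 15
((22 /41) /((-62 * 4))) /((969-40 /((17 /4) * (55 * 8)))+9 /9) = -2057 /922166424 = -0.00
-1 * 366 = -366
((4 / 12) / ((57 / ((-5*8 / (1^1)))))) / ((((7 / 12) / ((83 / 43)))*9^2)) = -13280 / 1389717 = -0.01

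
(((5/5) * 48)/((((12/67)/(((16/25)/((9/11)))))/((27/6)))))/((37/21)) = 495264/925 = 535.42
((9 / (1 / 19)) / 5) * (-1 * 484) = -82764 / 5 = -16552.80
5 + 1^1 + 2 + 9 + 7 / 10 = 177 / 10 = 17.70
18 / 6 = 3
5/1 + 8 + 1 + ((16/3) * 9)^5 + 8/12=764411948/3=254803982.67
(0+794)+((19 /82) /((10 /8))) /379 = 61689868 /77695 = 794.00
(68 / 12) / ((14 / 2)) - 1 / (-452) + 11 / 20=16157 / 11865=1.36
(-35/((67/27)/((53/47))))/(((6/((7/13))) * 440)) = -23373/7204912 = -0.00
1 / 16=0.06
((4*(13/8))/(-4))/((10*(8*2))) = -13/1280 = -0.01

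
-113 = -113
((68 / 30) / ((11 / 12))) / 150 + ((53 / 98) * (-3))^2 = 104937197 / 39616500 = 2.65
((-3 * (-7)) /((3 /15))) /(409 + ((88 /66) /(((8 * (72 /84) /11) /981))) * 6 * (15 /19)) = 3990 /393227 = 0.01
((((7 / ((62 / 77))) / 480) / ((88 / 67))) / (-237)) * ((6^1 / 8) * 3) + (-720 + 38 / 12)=-53929732729 / 75233280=-716.83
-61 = -61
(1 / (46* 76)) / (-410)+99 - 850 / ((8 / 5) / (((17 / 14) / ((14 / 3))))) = -344443133 / 8779330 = -39.23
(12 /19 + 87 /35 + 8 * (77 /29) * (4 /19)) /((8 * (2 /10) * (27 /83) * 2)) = 639349 /87696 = 7.29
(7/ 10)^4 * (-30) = -7203/ 1000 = -7.20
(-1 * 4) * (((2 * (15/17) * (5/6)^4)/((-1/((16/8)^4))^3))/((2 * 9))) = 774.63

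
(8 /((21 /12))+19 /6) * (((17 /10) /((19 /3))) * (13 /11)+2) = 314795 /17556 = 17.93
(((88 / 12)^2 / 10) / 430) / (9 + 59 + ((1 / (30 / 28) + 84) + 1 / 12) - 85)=44 / 239295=0.00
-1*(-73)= 73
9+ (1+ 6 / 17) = 176 / 17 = 10.35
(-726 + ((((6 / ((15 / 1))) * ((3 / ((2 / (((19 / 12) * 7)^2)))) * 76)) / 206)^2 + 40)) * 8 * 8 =8157214681 / 2387025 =3417.31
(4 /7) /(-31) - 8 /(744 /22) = -166 /651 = -0.25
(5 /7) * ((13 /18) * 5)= 325 /126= 2.58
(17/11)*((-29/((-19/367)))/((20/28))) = 1266517/1045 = 1211.98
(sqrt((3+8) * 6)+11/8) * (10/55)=1/4+2 * sqrt(66)/11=1.73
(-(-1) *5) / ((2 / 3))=15 / 2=7.50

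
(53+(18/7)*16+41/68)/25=45099/11900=3.79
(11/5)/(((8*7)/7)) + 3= 131/40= 3.28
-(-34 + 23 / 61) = 2051 / 61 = 33.62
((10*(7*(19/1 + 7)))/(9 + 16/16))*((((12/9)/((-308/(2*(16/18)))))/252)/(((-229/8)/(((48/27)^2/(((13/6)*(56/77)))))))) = 4096/10517283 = 0.00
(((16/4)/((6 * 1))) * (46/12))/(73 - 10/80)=0.04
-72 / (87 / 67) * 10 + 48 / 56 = -112386 / 203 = -553.63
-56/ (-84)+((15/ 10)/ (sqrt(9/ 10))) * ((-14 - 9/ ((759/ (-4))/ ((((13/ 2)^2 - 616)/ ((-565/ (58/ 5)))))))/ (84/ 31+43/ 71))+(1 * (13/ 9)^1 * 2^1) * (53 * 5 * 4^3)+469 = 49458.81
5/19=0.26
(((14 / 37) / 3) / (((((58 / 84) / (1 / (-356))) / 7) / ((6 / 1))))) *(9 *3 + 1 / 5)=-279888 / 477485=-0.59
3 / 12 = 1 / 4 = 0.25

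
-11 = -11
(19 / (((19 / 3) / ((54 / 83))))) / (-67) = -162 / 5561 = -0.03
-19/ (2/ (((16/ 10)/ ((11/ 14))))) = -1064/ 55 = -19.35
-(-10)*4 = 40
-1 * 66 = -66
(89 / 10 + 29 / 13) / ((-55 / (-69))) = 99843 / 7150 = 13.96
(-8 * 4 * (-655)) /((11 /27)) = 565920 /11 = 51447.27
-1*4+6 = 2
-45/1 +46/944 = -21217/472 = -44.95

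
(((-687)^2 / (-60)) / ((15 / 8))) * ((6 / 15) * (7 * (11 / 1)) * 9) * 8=-1162931616 / 125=-9303452.93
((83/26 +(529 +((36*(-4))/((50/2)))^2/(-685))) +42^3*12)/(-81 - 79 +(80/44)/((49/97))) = -5337300906277571/938364375000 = -5687.88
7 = 7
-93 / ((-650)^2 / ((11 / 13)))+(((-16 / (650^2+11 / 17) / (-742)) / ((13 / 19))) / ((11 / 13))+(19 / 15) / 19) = 32109126968610521 / 482985635835202500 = 0.07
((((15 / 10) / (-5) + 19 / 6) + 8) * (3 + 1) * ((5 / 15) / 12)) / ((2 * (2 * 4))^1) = 163 / 2160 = 0.08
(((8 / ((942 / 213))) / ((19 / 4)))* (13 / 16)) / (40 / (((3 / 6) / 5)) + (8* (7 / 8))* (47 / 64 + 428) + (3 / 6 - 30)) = 0.00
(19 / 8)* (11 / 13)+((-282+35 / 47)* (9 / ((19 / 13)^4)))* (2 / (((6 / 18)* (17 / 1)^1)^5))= 1.82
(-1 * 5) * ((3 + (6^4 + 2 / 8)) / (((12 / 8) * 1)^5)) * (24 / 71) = -1663040 / 5751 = -289.17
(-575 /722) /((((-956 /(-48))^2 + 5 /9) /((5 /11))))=-3000 /3291959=-0.00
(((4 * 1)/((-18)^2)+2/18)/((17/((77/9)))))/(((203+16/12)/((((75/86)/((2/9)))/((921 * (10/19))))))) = 36575/14857303068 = 0.00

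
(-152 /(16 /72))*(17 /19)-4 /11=-6736 /11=-612.36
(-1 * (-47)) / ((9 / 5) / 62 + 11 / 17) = 247690 / 3563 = 69.52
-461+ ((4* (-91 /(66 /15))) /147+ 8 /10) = -532181 /1155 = -460.76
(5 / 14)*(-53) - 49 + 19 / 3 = -2587 / 42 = -61.60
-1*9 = -9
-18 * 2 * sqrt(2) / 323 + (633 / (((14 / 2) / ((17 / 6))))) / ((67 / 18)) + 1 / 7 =32350 / 469 - 36 * sqrt(2) / 323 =68.82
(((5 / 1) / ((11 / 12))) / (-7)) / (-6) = 10 / 77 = 0.13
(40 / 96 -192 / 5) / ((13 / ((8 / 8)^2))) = -2279 / 780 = -2.92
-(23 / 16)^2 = -529 / 256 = -2.07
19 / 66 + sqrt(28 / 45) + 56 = 2 * sqrt(35) / 15 + 3715 / 66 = 57.08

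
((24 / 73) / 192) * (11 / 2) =11 / 1168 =0.01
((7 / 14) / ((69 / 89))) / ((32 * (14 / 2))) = 89 / 30912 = 0.00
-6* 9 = -54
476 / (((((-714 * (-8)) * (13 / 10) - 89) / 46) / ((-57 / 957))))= -2080120 / 11701877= -0.18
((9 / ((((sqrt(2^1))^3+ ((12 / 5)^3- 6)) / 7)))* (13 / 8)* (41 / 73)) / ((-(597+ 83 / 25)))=-7330415625 / 520548895232+ 1873828125* sqrt(2) / 520548895232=-0.01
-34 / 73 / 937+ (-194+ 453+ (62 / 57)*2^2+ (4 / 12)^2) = 3081596038 / 11696571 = 263.46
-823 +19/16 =-13149/16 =-821.81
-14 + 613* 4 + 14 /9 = 21956 /9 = 2439.56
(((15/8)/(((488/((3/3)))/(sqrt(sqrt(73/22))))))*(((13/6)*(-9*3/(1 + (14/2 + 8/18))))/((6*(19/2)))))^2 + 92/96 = 27720225*sqrt(1606)/2796640718553088 + 23/24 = 0.96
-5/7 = -0.71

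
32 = 32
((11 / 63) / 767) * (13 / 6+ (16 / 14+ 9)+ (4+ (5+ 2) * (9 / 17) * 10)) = 0.01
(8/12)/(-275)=-2/825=-0.00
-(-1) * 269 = 269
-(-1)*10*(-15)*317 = -47550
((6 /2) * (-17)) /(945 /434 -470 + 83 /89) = 16554 /151547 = 0.11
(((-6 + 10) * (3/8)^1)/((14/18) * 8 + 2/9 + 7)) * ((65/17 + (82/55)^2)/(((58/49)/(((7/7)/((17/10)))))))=0.34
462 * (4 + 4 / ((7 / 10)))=4488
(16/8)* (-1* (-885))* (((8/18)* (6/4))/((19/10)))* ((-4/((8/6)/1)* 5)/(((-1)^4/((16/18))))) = -472000/57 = -8280.70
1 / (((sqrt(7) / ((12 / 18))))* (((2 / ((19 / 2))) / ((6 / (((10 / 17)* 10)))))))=323* sqrt(7) / 700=1.22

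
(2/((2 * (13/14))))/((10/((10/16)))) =7/104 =0.07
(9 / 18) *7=7 / 2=3.50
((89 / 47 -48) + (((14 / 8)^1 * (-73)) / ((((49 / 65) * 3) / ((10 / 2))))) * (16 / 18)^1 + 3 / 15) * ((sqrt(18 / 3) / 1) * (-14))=26379364 * sqrt(6) / 6345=10183.76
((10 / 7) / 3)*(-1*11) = -110 / 21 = -5.24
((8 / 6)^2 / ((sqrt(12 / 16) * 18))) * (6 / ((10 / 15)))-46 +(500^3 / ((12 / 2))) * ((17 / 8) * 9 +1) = 419270788.36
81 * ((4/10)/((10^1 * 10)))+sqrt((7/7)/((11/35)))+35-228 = -48169/250+sqrt(385)/11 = -190.89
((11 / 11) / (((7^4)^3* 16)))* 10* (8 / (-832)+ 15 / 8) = 0.00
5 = 5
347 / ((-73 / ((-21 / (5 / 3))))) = 21861 / 365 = 59.89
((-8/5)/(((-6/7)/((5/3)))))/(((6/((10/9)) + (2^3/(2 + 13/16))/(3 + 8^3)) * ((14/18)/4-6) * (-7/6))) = 2224800/26182057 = 0.08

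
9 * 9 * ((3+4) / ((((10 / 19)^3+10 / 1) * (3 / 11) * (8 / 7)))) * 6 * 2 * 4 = 299457081 / 34795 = 8606.33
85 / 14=6.07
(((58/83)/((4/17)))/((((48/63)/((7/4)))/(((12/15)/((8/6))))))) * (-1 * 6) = -652239/26560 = -24.56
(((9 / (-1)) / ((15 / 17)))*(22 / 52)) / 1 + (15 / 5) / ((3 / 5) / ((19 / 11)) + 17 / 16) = -609423 / 278590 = -2.19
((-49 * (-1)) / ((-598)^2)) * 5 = 245 / 357604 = 0.00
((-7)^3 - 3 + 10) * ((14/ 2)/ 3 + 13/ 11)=-12992/ 11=-1181.09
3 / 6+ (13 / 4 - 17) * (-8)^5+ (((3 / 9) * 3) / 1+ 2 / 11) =9912357 / 22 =450561.68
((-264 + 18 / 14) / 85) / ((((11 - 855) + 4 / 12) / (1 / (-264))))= -1839 / 132523160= -0.00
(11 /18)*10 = 55 /9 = 6.11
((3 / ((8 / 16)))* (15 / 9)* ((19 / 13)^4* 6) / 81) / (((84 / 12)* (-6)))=-0.08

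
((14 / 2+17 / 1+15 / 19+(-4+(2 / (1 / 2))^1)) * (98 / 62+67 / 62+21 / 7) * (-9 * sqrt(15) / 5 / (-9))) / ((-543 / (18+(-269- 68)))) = 17579133 * sqrt(15) / 1066090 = 63.86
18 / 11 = 1.64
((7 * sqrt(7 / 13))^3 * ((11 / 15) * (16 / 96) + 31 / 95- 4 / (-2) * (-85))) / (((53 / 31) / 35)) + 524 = 524- 151060021861 * sqrt(91) / 3063294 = -469891.43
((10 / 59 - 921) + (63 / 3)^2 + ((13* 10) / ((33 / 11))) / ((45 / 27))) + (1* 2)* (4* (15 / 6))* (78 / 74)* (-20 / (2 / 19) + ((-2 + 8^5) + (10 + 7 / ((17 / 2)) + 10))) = 25484956816 / 37111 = 686722.45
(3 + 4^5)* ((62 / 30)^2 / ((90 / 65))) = 12830311 / 4050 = 3167.98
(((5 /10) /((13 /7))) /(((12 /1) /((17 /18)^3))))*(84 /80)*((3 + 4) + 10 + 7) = 240737 /505440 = 0.48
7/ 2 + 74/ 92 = 99/ 23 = 4.30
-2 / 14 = -1 / 7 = -0.14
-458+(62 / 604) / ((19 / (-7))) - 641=-6306279 / 5738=-1099.04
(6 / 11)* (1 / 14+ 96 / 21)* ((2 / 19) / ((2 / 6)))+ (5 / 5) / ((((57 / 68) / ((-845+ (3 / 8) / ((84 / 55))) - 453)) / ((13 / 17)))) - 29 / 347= -686473825 / 580184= -1183.20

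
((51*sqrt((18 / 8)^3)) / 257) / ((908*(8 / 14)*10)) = 9639 / 74673920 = 0.00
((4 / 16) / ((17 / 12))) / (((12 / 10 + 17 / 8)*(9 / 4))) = 160 / 6783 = 0.02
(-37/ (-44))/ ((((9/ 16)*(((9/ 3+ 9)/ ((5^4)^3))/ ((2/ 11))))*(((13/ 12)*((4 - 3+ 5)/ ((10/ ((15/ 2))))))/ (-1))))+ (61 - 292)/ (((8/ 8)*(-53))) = -7660126817597/ 6752889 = -1134348.10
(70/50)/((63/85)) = 1.89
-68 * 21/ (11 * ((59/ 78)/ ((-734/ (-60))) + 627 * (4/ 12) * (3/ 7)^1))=-1.45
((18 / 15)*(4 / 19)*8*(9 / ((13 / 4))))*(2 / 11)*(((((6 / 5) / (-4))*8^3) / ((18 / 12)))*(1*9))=-63700992 / 67925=-937.81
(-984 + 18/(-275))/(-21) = 90206/1925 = 46.86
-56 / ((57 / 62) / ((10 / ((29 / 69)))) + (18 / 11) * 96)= -8784160 / 24647341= -0.36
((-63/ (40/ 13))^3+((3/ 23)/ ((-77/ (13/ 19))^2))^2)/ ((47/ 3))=-3993980466653402803787313/ 7289719348385980352000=-547.89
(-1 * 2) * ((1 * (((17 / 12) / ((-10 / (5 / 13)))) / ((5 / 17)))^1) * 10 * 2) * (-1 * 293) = -84677 / 39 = -2171.21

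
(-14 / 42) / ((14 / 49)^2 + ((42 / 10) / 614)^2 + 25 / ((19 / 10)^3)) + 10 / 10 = 0.91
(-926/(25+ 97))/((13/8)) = -3704/793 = -4.67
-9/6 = -3/2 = -1.50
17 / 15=1.13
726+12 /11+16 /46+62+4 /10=999146 /1265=789.84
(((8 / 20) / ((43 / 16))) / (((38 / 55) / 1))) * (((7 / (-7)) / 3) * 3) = -176 / 817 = -0.22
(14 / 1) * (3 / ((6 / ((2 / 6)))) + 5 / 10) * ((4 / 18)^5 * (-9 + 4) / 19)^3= -114688000 / 4236621825111592473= -0.00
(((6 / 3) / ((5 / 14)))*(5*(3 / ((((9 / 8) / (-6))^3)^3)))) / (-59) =4970680.24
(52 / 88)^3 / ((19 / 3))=6591 / 202312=0.03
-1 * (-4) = 4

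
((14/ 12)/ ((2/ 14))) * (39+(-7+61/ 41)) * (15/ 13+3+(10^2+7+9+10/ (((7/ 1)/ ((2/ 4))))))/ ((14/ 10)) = 75508135/ 3198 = 23611.05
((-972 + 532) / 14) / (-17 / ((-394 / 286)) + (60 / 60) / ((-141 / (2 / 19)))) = -23221572 / 9117157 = -2.55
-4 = -4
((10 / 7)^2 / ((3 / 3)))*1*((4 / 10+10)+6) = 1640 / 49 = 33.47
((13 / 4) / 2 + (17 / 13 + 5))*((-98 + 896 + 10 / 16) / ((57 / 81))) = 142314975 / 15808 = 9002.72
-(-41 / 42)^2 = -1681 / 1764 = -0.95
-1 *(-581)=581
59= 59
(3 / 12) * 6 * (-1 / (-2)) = 3 / 4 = 0.75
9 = 9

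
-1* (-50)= 50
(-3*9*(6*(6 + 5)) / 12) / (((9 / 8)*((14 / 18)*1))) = -1188 / 7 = -169.71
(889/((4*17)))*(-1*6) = -2667/34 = -78.44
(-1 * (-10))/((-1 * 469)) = -10/469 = -0.02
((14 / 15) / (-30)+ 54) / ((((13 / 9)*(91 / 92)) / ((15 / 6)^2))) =279289 / 1183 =236.09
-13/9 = -1.44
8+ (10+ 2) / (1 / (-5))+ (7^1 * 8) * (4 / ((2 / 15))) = 1628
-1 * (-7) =7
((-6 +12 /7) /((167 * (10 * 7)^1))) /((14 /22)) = -33 /57281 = -0.00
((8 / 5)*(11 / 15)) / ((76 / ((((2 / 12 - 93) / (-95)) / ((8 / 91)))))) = 557557 / 3249000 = 0.17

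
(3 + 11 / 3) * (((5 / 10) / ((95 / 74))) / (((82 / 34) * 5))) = 2516 / 11685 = 0.22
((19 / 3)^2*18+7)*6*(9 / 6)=6561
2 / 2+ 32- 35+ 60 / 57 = -0.95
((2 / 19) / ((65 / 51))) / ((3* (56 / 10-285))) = -34 / 345059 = -0.00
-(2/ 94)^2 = -1/ 2209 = -0.00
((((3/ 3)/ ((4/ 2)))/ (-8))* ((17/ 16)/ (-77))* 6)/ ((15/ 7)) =0.00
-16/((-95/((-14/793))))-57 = -4294319/75335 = -57.00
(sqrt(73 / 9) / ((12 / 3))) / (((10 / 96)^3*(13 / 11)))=101376*sqrt(73) / 1625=533.02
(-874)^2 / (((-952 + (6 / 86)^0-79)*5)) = -381938 / 2575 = -148.33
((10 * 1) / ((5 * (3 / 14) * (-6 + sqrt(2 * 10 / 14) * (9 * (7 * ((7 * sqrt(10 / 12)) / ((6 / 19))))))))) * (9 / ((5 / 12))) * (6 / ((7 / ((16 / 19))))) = 110592 / 294075065 + 64512 * sqrt(21) / 3095527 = 0.10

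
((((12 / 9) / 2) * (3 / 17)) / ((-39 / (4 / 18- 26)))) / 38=0.00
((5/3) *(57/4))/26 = 95/104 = 0.91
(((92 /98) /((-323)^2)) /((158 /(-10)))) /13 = -230 /5250148267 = -0.00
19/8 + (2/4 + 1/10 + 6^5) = 311159/40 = 7778.98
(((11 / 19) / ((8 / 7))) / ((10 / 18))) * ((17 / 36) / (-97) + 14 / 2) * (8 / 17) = 1880879 / 626620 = 3.00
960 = 960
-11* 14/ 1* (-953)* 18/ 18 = 146762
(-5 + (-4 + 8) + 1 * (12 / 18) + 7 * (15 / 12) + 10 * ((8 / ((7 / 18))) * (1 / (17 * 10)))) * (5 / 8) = 68735 / 11424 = 6.02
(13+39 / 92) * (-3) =-3705 / 92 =-40.27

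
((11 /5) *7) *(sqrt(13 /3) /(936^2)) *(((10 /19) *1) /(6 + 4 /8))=77 *sqrt(39) /162296784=0.00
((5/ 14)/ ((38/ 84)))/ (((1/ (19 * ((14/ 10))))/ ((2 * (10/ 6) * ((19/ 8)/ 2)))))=665/ 8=83.12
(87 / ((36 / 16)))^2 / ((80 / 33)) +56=10091 / 15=672.73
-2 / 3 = -0.67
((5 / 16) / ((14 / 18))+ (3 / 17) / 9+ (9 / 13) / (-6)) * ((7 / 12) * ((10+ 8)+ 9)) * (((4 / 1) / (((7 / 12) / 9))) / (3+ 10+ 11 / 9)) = 16565067 / 792064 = 20.91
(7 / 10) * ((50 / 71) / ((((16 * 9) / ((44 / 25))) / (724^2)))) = 10090388 / 3195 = 3158.18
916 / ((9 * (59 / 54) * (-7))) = -5496 / 413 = -13.31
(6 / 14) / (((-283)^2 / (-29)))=-0.00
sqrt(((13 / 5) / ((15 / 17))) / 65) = sqrt(255) / 75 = 0.21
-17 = -17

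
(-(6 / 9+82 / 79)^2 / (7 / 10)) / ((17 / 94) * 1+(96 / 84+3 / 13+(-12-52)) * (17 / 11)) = 4387898944 / 102115073493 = 0.04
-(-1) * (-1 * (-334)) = 334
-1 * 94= -94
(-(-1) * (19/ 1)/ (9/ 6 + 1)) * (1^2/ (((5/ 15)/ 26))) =592.80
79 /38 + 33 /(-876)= 2.04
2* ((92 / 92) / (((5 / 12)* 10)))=12 / 25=0.48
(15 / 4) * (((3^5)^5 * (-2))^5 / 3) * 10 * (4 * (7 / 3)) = -1630247744082371994086836741331113692044394689302338523726987200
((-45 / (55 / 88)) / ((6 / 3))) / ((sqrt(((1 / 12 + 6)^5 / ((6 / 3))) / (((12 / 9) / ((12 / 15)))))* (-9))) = 1152* sqrt(730) / 389017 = 0.08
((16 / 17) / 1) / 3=16 / 51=0.31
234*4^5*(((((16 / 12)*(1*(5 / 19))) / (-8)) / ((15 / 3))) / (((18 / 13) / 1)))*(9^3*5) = -105131520 / 19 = -5533237.89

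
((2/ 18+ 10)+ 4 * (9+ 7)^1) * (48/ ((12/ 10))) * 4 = 106720/ 9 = 11857.78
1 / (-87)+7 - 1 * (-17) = 2087 / 87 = 23.99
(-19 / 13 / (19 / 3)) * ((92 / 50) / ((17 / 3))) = -0.07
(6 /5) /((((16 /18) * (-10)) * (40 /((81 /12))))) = -729 /32000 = -0.02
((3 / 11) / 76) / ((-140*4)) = -3 / 468160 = -0.00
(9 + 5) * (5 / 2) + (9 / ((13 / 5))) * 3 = 590 / 13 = 45.38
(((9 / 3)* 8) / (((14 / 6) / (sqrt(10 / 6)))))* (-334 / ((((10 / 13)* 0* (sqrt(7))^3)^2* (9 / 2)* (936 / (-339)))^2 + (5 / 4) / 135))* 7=-865728* sqrt(15)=-3352950.13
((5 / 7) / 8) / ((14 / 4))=5 / 196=0.03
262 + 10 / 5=264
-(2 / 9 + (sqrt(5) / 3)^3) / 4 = -5 * sqrt(5) / 108 - 1 / 18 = -0.16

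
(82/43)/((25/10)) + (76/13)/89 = 206088/248755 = 0.83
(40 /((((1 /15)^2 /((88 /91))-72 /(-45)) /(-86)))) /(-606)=11352000 /3208871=3.54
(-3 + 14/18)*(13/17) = -260/153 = -1.70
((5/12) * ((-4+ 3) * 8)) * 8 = -80/3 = -26.67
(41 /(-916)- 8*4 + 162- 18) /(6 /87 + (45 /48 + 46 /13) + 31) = 154646908 /49099203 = 3.15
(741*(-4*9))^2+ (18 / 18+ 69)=711609046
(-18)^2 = 324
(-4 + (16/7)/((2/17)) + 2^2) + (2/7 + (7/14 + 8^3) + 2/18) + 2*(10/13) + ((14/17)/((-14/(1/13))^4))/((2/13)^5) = 93239384177/174650112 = 533.86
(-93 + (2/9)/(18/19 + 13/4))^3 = -19002314596693051/23664622311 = -802984.06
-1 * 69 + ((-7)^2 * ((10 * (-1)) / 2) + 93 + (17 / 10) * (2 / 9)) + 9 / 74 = -220.50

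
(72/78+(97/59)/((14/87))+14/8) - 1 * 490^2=-5156110779/21476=-240087.11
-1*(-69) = 69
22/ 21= 1.05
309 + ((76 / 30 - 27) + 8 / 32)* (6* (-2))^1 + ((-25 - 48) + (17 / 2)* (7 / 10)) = 10651 / 20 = 532.55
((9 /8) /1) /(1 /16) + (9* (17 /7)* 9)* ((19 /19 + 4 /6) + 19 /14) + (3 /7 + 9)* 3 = 62829 /98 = 641.11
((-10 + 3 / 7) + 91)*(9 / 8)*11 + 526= 42943 / 28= 1533.68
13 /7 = 1.86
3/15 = 1/5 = 0.20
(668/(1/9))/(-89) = -67.55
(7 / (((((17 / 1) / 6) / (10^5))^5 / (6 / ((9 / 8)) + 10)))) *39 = 325503360000000000000000000000000 / 1419857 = 229250804834571368806858700.00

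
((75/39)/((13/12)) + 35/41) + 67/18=792113/124722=6.35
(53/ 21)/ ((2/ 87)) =1537/ 14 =109.79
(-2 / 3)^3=-8 / 27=-0.30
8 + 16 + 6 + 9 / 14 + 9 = 555 / 14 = 39.64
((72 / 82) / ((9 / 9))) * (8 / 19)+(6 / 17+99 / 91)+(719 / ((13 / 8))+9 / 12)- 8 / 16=2142797429 / 4820452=444.52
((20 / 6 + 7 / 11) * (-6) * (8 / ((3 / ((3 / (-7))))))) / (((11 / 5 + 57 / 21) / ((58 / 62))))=75980 / 14663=5.18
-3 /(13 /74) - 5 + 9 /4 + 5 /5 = -979 /52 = -18.83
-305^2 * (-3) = 279075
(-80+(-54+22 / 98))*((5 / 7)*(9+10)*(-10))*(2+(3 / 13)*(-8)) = 12454500 / 4459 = 2793.12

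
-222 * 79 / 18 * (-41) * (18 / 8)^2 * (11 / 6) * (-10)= -59322285 / 16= -3707642.81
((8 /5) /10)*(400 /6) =32 /3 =10.67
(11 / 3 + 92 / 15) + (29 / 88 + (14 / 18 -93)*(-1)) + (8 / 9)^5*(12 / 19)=16899642769 / 164549880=102.70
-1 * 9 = -9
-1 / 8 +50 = 399 / 8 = 49.88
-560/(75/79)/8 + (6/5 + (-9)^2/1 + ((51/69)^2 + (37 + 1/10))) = 731813/15870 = 46.11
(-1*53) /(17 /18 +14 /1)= -954 /269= -3.55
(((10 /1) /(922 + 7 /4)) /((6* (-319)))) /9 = -4 /6365007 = -0.00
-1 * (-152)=152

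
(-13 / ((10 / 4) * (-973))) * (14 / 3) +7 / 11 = 15167 / 22935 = 0.66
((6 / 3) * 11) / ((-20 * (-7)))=11 / 70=0.16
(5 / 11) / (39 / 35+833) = 175 / 321134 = 0.00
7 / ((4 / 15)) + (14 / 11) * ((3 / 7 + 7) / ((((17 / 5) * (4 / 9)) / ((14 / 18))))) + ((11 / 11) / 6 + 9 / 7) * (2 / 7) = 3467053 / 109956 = 31.53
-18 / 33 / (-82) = 3 / 451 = 0.01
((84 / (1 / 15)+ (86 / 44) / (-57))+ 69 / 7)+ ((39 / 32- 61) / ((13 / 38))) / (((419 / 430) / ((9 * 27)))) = -42308.04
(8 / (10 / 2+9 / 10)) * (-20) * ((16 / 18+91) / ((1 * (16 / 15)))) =-413500 / 177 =-2336.16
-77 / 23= -3.35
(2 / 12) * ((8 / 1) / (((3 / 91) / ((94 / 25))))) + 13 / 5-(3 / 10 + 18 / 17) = 1172839 / 7650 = 153.31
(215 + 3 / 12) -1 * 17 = 793 / 4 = 198.25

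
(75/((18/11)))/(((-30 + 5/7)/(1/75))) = -77/3690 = -0.02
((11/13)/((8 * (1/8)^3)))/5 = 704/65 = 10.83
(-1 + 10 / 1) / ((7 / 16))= 144 / 7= 20.57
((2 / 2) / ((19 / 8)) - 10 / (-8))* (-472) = -14986 / 19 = -788.74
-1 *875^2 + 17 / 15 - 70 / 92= -528280993 / 690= -765624.63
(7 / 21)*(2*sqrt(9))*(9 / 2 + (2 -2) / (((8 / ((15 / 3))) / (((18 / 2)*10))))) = 9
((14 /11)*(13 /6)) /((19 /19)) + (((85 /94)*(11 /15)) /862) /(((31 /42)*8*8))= 7314602813 /2652532608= 2.76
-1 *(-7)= 7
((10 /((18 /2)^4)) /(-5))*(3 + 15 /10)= -1 /729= -0.00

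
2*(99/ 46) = 99/ 23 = 4.30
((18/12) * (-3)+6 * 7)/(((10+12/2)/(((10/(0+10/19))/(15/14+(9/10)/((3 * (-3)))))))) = 49875/1088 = 45.84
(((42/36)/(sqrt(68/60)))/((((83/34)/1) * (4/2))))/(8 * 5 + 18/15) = 35 * sqrt(255)/102588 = 0.01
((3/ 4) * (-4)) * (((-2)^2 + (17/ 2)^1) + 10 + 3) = -153/ 2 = -76.50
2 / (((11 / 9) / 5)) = 90 / 11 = 8.18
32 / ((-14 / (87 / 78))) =-232 / 91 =-2.55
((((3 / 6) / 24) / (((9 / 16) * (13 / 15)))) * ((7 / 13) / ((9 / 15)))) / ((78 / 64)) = 5600 / 177957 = 0.03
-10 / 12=-5 / 6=-0.83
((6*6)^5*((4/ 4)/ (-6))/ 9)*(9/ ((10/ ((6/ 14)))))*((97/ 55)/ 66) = -244384128/ 21175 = -11541.16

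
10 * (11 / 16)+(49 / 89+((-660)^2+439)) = 310465055 / 712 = 436046.43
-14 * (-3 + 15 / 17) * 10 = 5040 / 17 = 296.47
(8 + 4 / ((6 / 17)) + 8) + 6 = 100 / 3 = 33.33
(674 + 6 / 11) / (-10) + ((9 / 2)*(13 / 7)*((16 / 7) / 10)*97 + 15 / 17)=5439047 / 45815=118.72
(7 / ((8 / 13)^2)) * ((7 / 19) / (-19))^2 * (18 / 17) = 521703 / 70894624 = 0.01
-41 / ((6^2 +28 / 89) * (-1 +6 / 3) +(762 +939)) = -3649 / 154621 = -0.02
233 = 233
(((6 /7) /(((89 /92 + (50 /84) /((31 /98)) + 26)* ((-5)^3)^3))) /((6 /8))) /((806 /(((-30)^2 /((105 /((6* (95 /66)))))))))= -251712 /135121783671875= -0.00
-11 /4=-2.75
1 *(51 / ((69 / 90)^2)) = 45900 / 529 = 86.77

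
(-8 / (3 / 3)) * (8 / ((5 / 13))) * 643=-534976 / 5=-106995.20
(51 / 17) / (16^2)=3 / 256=0.01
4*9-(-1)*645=681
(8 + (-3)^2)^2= 289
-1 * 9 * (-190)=1710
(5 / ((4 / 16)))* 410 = 8200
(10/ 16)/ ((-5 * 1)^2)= 1/ 40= 0.02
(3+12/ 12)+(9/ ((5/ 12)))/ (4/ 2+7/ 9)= 1472/ 125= 11.78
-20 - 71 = -91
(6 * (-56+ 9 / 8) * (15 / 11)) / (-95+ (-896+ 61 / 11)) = 3951 / 8672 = 0.46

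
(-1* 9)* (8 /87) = -24 /29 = -0.83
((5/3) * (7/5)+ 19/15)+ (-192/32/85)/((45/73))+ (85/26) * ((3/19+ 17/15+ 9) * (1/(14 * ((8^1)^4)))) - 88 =-145356375271/1719910400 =-84.51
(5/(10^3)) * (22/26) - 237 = -616189/2600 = -237.00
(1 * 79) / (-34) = -79 / 34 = -2.32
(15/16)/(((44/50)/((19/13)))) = 7125/4576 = 1.56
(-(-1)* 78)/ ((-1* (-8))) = 39/ 4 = 9.75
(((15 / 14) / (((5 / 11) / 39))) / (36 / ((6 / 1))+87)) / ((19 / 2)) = 429 / 4123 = 0.10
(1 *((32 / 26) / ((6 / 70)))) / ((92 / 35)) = 4900 / 897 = 5.46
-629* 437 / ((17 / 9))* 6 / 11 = -79375.09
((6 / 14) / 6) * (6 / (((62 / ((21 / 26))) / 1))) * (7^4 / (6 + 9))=7203 / 8060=0.89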